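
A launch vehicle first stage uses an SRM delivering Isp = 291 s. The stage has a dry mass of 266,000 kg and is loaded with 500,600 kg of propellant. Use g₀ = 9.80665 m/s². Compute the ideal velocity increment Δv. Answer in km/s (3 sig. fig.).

v_e = Isp · g₀ = 291 × 9.80665 = 2853.7 m/s.
m₀ = m_dry + m_prop = 266,000 + 500,600 = 766,600 kg.
From the ideal rocket equation, Δv = v_e · ln(m₀/m_f) = 2853.7 × ln(2.882) = 2853.7 × 1.0585 ≈ 3020.6 m/s.

Δv ≈ 3.02 km/s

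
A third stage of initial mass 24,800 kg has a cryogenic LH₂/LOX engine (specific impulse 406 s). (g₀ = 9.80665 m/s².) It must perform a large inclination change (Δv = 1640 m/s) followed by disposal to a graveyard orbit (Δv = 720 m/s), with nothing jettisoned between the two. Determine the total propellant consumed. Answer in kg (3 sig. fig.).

total propellant consumed ≈ 11100 kg

v_e = Isp · g₀ = 406 × 9.80665 = 3981.5 m/s.
After the first burn: m = 24800 × exp(−1640/3981.5) = 24800 × 0.66239 = 16,427.3 kg.
After the second burn: m = 16,427.3 × exp(−720/3981.5) = 16,427.3 × 0.83457 = 13,709.7 kg.
Total propellant = m₀ − m_final = 24800 − 13,709.7 = 11,090.3 kg.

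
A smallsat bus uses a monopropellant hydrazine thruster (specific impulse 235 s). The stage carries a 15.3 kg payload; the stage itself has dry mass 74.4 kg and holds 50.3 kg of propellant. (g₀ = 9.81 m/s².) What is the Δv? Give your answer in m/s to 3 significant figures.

Δv ≈ 1030 m/s

v_e = Isp · g₀ = 235 × 9.81 = 2305.3 m/s.
m₀ = payload + dry + propellant = 15.3 + 74.4 + 50.3 = 140 kg.
m_f = payload + dry = 15.3 + 74.4 = 89.7 kg.
Using Δv = v_e ln(m₀/m_f): Δv = v_e · ln(m₀/m_f) = 2305.3 × ln(1.561) = 2305.3 × 0.4452 ≈ 1026.3 m/s.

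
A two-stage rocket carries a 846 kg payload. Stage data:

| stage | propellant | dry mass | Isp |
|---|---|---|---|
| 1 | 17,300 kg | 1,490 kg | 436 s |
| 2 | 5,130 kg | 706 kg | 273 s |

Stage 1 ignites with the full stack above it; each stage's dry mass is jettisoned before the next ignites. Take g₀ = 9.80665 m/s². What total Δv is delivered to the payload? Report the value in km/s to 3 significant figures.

Δv ≈ 8.77 km/s

Ignition mass of stage 1 = 17,300+1,490 + 5,130+706 + 846 = 25,472 kg.
Stage 1: m₀ = 25,472 kg, m_f = 25,472 − 17,300 = 8,172 kg; Δv = 436×9.80665×ln(3.117) = 4275.7×1.1369 ≈ 4861 m/s.
Stage 2: m₀ = 6,682 kg, m_f = 6,682 − 5,130 = 1,552 kg; Δv = 273×9.80665×ln(4.305) = 2677.2×1.4599 ≈ 3908 m/s.
Total Δv = 4861 + 3908 = 8769 m/s.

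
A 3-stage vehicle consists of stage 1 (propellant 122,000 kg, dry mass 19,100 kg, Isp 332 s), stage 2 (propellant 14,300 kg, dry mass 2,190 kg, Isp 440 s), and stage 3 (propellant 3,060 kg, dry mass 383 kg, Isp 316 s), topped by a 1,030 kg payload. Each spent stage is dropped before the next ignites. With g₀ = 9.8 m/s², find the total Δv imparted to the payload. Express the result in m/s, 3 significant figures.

Δv ≈ 13100 m/s

Ignition mass of stage 1 = 122,000+19,100 + 14,300+2,190 + 3,060+383 + 1,030 = 162,063 kg.
Stage 1: m₀ = 162,063 kg, m_f = 162,063 − 122,000 = 40,063 kg; Δv = 332×9.8×ln(4.045) = 3253.6×1.3975 ≈ 4547 m/s.
Stage 2: m₀ = 20,963 kg, m_f = 20,963 − 14,300 = 6,663 kg; Δv = 440×9.8×ln(3.146) = 4312.0×1.1462 ≈ 4942 m/s.
Stage 3: m₀ = 4,473 kg, m_f = 4,473 − 3,060 = 1,413 kg; Δv = 316×9.8×ln(3.166) = 3096.8×1.1523 ≈ 3569 m/s.
Total Δv = 4547 + 4942 + 3569 = 13058 m/s.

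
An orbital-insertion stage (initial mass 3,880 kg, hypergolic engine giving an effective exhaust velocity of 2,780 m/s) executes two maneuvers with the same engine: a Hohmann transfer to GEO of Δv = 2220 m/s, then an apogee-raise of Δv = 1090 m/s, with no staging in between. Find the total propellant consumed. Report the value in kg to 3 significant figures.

total propellant consumed ≈ 2700 kg

After the first burn: m = 3880 × exp(−2220/2780.0) = 3880 × 0.44998 = 1,745.92 kg.
After the second burn: m = 1,745.92 × exp(−1090/2780.0) = 1,745.92 × 0.67565 = 1,179.63 kg.
Total propellant = m₀ − m_final = 3880 − 1,179.63 = 2,700.37 kg.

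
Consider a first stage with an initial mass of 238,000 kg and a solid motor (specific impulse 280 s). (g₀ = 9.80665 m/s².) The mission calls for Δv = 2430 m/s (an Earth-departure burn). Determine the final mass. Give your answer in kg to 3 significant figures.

v_e = Isp · g₀ = 280 × 9.80665 = 2745.9 m/s.
m₀/m_f = exp(Δv / v_e) = exp(2430 / 2745.9) = exp(0.8850) = 2.4229.
m_f = m₀ / 2.4229 = 238,000 / 2.4229 = 98,229.4 kg.

final mass ≈ 98200 kg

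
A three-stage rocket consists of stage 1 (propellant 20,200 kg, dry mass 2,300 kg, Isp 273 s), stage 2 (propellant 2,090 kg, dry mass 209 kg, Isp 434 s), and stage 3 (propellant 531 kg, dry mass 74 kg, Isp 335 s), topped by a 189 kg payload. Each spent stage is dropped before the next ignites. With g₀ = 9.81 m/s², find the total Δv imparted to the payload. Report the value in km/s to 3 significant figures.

Ignition mass of stage 1 = 20,200+2,300 + 2,090+209 + 531+74 + 189 = 25,593 kg.
Stage 1: m₀ = 25,593 kg, m_f = 25,593 − 20,200 = 5,393 kg; Δv = 273×9.81×ln(4.746) = 2678.1×1.5572 ≈ 4170 m/s.
Stage 2: m₀ = 3,093 kg, m_f = 3,093 − 2,090 = 1,003 kg; Δv = 434×9.81×ln(3.084) = 4257.5×1.1261 ≈ 4795 m/s.
Stage 3: m₀ = 794 kg, m_f = 794 − 531 = 263 kg; Δv = 335×9.81×ln(3.019) = 3286.4×1.1049 ≈ 3631 m/s.
Total Δv = 4170 + 4795 + 3631 = 12596 m/s.

Δv ≈ 12.6 km/s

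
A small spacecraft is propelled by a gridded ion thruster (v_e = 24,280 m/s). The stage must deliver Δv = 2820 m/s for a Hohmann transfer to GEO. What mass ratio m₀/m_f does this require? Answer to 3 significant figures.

mass ratio ≈ 1.12

m₀/m_f = exp(Δv / v_e) = exp(2820 / 24280.0) = exp(0.1161) = 1.1232.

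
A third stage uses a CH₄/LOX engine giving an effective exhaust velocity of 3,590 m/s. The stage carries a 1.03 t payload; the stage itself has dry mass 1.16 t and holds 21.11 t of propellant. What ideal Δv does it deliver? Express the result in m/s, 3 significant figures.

Δv ≈ 8490 m/s

m₀ = payload + dry + propellant = 1.03 + 1.16 + 21.11 = 23.3 t.
m_f = payload + dry = 1.03 + 1.16 = 2.19 t.
By the Tsiolkovsky rocket equation, Δv = v_e · ln(m₀/m_f) = 3590.0 × ln(10.64) = 3590.0 × 2.3646 ≈ 8488.7 m/s.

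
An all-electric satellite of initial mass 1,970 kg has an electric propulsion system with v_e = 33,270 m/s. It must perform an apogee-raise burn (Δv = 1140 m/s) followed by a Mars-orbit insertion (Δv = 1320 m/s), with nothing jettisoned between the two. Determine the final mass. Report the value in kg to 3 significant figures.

After the first burn: m = 1970 × exp(−1140/33270.0) = 1970 × 0.96632 = 1,903.65 kg.
After the second burn: m = 1,903.65 × exp(−1320/33270.0) = 1,903.65 × 0.96110 = 1,829.6 kg.

final mass ≈ 1830 kg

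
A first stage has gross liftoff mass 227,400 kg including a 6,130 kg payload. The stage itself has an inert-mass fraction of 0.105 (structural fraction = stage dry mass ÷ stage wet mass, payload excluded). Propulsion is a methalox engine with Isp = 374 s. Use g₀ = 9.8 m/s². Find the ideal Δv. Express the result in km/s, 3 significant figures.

Δv ≈ 7.50 km/s

Stage wet mass = m₀ − payload = 227,400 − 6,130 = 221,270 kg.
Stage dry mass = ε × stage wet mass = 0.105 × 221,270 = 23,233.4 kg.
Burnout mass m_f = stage dry + payload = 23,233.4 + 6,130 = 29,363.4 kg.
v_e = Isp · g₀ = 374 × 9.8 = 3665.2 m/s.
Δv = v_e · ln(227,400/29,363.4) = 3665.2 × ln(7.744) = 3665.2 × 2.0470 ≈ 7503 m/s.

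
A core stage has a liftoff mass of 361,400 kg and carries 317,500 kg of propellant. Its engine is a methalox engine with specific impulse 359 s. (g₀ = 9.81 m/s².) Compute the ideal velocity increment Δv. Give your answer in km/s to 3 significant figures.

Δv ≈ 7.42 km/s

v_e = Isp · g₀ = 359 × 9.81 = 3521.8 m/s.
m_f = m₀ − m_prop = 361,400 − 317,500 = 43,900 kg.
Rocket equation: Δv = v_e · ln(m₀/m_f) = 3521.8 × ln(8.232) = 3521.8 × 2.1081 ≈ 7424.2 m/s.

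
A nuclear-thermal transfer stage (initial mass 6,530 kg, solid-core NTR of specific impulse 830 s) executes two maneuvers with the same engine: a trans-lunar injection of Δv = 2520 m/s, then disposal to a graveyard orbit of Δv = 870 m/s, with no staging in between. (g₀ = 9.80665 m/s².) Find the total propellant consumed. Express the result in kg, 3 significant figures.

total propellant consumed ≈ 2220 kg

v_e = Isp · g₀ = 830 × 9.80665 = 8139.5 m/s.
After the first burn: m = 6530 × exp(−2520/8139.5) = 6530 × 0.73374 = 4,791.32 kg.
After the second burn: m = 4,791.32 × exp(−870/8139.5) = 4,791.32 × 0.89863 = 4,305.62 kg.
Total propellant = m₀ − m_final = 6530 − 4,305.62 = 2,224.38 kg.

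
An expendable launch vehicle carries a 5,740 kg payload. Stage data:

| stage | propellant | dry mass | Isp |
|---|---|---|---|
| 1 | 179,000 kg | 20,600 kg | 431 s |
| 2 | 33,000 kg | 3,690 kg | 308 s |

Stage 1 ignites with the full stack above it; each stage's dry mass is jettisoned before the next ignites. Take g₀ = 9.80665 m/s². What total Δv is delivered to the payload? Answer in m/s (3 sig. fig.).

Ignition mass of stage 1 = 179,000+20,600 + 33,000+3,690 + 5,740 = 242,030 kg.
Stage 1: m₀ = 242,030 kg, m_f = 242,030 − 179,000 = 63,030 kg; Δv = 431×9.80665×ln(3.84) = 4226.7×1.3455 ≈ 5687 m/s.
Stage 2: m₀ = 42,430 kg, m_f = 42,430 − 33,000 = 9,430 kg; Δv = 308×9.80665×ln(4.499) = 3020.4×1.5040 ≈ 4543 m/s.
Total Δv = 5687 + 4543 = 10230 m/s.

Δv ≈ 10200 m/s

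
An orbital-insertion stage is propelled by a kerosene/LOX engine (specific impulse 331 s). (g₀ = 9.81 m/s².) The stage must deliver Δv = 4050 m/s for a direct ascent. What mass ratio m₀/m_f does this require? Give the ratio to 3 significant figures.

mass ratio ≈ 3.48

v_e = Isp · g₀ = 331 × 9.81 = 3247.1 m/s.
m₀/m_f = exp(Δv / v_e) = exp(4050 / 3247.1) = exp(1.2473) = 3.4808.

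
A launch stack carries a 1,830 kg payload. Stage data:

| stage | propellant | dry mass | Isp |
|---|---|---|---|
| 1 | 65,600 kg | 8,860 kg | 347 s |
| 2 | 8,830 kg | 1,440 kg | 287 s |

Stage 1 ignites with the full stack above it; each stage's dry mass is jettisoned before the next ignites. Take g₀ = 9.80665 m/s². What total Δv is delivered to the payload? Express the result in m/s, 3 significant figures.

Ignition mass of stage 1 = 65,600+8,860 + 8,830+1,440 + 1,830 = 86,560 kg.
Stage 1: m₀ = 86,560 kg, m_f = 86,560 − 65,600 = 20,960 kg; Δv = 347×9.80665×ln(4.13) = 3402.9×1.4182 ≈ 4826 m/s.
Stage 2: m₀ = 12,100 kg, m_f = 12,100 − 8,830 = 3,270 kg; Δv = 287×9.80665×ln(3.7) = 2814.5×1.3084 ≈ 3683 m/s.
Total Δv = 4826 + 3683 = 8509 m/s.

Δv ≈ 8510 m/s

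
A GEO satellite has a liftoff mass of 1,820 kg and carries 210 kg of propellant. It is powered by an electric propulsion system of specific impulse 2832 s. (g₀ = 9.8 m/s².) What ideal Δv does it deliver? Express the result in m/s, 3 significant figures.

Δv ≈ 3400 m/s

v_e = Isp · g₀ = 2832 × 9.8 = 27753.6 m/s.
m_f = m₀ − m_prop = 1,820 − 210 = 1,610 kg.
Using Δv = v_e ln(m₀/m_f): Δv = v_e · ln(m₀/m_f) = 27753.6 × ln(1.13) = 27753.6 × 0.1226 ≈ 3402.7 m/s.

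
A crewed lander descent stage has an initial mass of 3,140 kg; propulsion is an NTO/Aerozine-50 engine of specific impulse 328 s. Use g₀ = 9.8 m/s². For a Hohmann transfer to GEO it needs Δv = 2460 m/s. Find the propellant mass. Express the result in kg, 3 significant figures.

v_e = Isp · g₀ = 328 × 9.8 = 3214.4 m/s.
m₀/m_f = exp(Δv / v_e) = exp(2460 / 3214.4) = exp(0.7653) = 2.1497.
m_f = 3,140 / 2.1497 = 1,460.67 kg, so propellant = m₀ − m_f = 3,140 − 1,460.67 = 1,679.33 kg.

propellant mass ≈ 1680 kg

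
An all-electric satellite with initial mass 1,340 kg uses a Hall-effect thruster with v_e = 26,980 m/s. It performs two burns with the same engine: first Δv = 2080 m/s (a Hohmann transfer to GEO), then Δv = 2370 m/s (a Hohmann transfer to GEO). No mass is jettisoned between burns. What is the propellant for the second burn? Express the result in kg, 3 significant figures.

propellant for the second burn ≈ 104 kg

After the first burn: m = 1340 × exp(−2080/26980.0) = 1340 × 0.92580 = 1,240.57 kg.
After the second burn: m = 1,240.57 × exp(−2370/26980.0) = 1,240.57 × 0.91590 = 1,136.24 kg.
Second-burn propellant = 1,240.57 − 1,136.24 = 104.33 kg.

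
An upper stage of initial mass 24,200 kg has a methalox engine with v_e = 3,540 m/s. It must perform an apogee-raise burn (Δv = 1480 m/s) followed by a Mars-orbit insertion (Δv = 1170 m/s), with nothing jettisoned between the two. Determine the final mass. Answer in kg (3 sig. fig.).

final mass ≈ 11400 kg

After the first burn: m = 24200 × exp(−1480/3540.0) = 24200 × 0.65831 = 15,931.1 kg.
After the second burn: m = 15,931.1 × exp(−1170/3540.0) = 15,931.1 × 0.71856 = 11,447.5 kg.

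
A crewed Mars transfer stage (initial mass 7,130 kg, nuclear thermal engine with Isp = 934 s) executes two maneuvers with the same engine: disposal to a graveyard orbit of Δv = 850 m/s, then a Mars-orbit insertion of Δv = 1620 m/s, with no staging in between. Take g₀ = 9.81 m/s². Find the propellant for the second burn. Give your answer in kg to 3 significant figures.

v_e = Isp · g₀ = 934 × 9.81 = 9162.5 m/s.
After the first burn: m = 7130 × exp(−850/9162.5) = 7130 × 0.91140 = 6,498.28 kg.
After the second burn: m = 6,498.28 × exp(−1620/9162.5) = 6,498.28 × 0.83794 = 5,445.17 kg.
Second-burn propellant = 6,498.28 − 5,445.17 = 1,053.11 kg.

propellant for the second burn ≈ 1050 kg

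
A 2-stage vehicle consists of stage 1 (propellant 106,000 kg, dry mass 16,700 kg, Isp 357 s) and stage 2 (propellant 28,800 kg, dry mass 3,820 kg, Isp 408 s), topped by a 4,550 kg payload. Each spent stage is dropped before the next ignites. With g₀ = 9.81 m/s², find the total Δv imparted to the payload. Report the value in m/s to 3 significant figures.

Δv ≈ 9780 m/s

Ignition mass of stage 1 = 106,000+16,700 + 28,800+3,820 + 4,550 = 159,870 kg.
Stage 1: m₀ = 159,870 kg, m_f = 159,870 − 106,000 = 53,870 kg; Δv = 357×9.81×ln(2.968) = 3502.2×1.0878 ≈ 3810 m/s.
Stage 2: m₀ = 37,170 kg, m_f = 37,170 − 28,800 = 8,370 kg; Δv = 408×9.81×ln(4.441) = 4002.5×1.4908 ≈ 5967 m/s.
Total Δv = 3810 + 5967 = 9777 m/s.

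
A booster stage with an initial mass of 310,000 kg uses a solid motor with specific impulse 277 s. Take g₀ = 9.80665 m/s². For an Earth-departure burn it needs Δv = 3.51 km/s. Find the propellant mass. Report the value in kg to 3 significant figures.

v_e = Isp · g₀ = 277 × 9.80665 = 2716.4 m/s.
m₀/m_f = exp(Δv / v_e) = exp(3510 / 2716.4) = exp(1.2921) = 3.6405.
m_f = 310,000 / 3.6405 = 85,153.1 kg, so propellant = m₀ − m_f = 310,000 − 85,153.1 = 224,846.9 kg.

propellant mass ≈ 225000 kg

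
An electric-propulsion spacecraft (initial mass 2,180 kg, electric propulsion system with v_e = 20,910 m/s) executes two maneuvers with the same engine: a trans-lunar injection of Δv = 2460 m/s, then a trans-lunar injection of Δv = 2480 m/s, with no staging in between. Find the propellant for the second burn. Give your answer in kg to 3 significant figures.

propellant for the second burn ≈ 217 kg

After the first burn: m = 2180 × exp(−2460/20910.0) = 2180 × 0.88901 = 1,938.04 kg.
After the second burn: m = 1,938.04 × exp(−2480/20910.0) = 1,938.04 × 0.88816 = 1,721.29 kg.
Second-burn propellant = 1,938.04 − 1,721.29 = 216.75 kg.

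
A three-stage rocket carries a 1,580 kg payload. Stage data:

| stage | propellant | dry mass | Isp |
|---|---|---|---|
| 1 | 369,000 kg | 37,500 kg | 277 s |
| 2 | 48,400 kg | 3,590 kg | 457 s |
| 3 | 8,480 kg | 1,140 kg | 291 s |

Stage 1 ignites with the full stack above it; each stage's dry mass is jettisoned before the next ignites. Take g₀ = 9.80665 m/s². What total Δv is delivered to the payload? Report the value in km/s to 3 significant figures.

Ignition mass of stage 1 = 369,000+37,500 + 48,400+3,590 + 8,480+1,140 + 1,580 = 469,690 kg.
Stage 1: m₀ = 469,690 kg, m_f = 469,690 − 369,000 = 100,690 kg; Δv = 277×9.80665×ln(4.665) = 2716.4×1.5400 ≈ 4183 m/s.
Stage 2: m₀ = 63,190 kg, m_f = 63,190 − 48,400 = 14,790 kg; Δv = 457×9.80665×ln(4.272) = 4481.6×1.4522 ≈ 6508 m/s.
Stage 3: m₀ = 11,200 kg, m_f = 11,200 − 8,480 = 2,720 kg; Δv = 291×9.80665×ln(4.118) = 2853.7×1.4153 ≈ 4039 m/s.
Total Δv = 4183 + 6508 + 4039 = 14730 m/s.

Δv ≈ 14.7 km/s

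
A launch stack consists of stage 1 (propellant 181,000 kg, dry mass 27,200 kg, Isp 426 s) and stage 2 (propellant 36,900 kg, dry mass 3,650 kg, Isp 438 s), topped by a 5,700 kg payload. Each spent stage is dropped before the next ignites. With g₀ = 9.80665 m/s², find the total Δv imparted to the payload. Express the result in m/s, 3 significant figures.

Δv ≈ 12100 m/s

Ignition mass of stage 1 = 181,000+27,200 + 36,900+3,650 + 5,700 = 254,450 kg.
Stage 1: m₀ = 254,450 kg, m_f = 254,450 − 181,000 = 73,450 kg; Δv = 426×9.80665×ln(3.464) = 4177.6×1.2425 ≈ 5191 m/s.
Stage 2: m₀ = 46,250 kg, m_f = 46,250 − 36,900 = 9,350 kg; Δv = 438×9.80665×ln(4.947) = 4295.3×1.5987 ≈ 6867 m/s.
Total Δv = 5191 + 6867 = 12058 m/s.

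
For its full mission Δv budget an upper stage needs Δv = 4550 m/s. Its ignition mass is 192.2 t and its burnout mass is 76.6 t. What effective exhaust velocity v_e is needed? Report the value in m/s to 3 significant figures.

ln(m₀/m_f) = ln(192200/76600) = ln(2.509) = 0.9199.
v_e = Δv / ln(m₀/m_f) = 4550 / 0.9199 = 4946.0 m/s.

v_e ≈ 4950 m/s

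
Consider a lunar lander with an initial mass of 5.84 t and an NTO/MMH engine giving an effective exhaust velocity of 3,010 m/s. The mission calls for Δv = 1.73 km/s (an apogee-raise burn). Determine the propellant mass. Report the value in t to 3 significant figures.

m₀/m_f = exp(Δv / v_e) = exp(1730 / 3010.0) = exp(0.5748) = 1.7767.
m_f = 5.84 / 1.7767 = 3.28699 t, so propellant = m₀ − m_f = 5.84 − 3.28699 = 2.55301 t.

propellant mass ≈ 2.55 t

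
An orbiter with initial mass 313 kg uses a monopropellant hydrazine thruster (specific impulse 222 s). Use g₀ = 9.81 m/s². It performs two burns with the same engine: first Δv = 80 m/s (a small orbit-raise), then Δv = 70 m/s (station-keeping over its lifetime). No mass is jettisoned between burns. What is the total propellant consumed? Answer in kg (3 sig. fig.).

total propellant consumed ≈ 20.8 kg

v_e = Isp · g₀ = 222 × 9.81 = 2177.8 m/s.
After the first burn: m = 313 × exp(−80/2177.8) = 313 × 0.96393 = 301.71 kg.
After the second burn: m = 301.71 × exp(−70/2177.8) = 301.71 × 0.96837 = 292.167 kg.
Total propellant = m₀ − m_final = 313 − 292.167 = 20.833 kg.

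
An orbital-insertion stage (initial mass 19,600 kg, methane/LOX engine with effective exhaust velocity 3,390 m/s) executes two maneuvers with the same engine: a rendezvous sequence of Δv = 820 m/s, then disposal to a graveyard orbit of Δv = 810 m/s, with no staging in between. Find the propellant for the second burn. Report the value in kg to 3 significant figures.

propellant for the second burn ≈ 3270 kg

After the first burn: m = 19600 × exp(−820/3390.0) = 19600 × 0.78514 = 15,388.7 kg.
After the second burn: m = 15,388.7 × exp(−810/3390.0) = 15,388.7 × 0.78746 = 12,118 kg.
Second-burn propellant = 15,388.7 − 12,118 = 3,270.7 kg.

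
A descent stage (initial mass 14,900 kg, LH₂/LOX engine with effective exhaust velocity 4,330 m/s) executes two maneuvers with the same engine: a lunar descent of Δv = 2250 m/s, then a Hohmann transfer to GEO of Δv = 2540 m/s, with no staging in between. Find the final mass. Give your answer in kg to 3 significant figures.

final mass ≈ 4930 kg

After the first burn: m = 14900 × exp(−2250/4330.0) = 14900 × 0.59474 = 8,861.63 kg.
After the second burn: m = 8,861.63 × exp(−2540/4330.0) = 8,861.63 × 0.55621 = 4,928.93 kg.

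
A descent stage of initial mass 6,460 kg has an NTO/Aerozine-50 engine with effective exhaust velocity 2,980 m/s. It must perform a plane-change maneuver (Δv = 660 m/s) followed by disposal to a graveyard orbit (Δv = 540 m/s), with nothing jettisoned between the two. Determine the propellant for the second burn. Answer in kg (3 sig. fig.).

propellant for the second burn ≈ 858 kg

After the first burn: m = 6460 × exp(−660/2980.0) = 6460 × 0.80133 = 5,176.59 kg.
After the second burn: m = 5,176.59 × exp(−540/2980.0) = 5,176.59 × 0.83426 = 4,318.62 kg.
Second-burn propellant = 5,176.59 − 4,318.62 = 857.97 kg.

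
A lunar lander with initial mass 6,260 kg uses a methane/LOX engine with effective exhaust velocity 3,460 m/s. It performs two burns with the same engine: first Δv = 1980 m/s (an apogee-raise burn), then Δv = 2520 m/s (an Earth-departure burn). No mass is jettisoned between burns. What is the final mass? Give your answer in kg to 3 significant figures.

After the first burn: m = 6260 × exp(−1980/3460.0) = 6260 × 0.56425 = 3,532.21 kg.
After the second burn: m = 3,532.21 × exp(−2520/3460.0) = 3,532.21 × 0.48272 = 1,705.07 kg.

final mass ≈ 1710 kg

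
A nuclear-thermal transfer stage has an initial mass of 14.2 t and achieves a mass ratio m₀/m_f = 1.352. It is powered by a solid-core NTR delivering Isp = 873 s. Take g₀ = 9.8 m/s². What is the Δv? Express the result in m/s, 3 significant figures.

v_e = Isp · g₀ = 873 × 9.8 = 8555.4 m/s.
Δv = v_e · ln(1.352) = 8555.4 × 0.3016 ≈ 2580.2 m/s.

Δv ≈ 2580 m/s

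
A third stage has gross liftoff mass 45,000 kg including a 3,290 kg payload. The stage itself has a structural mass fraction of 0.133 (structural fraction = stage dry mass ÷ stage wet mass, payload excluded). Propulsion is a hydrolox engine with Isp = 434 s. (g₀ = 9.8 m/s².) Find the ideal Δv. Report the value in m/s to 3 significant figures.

Stage wet mass = m₀ − payload = 45,000 − 3,290 = 41,710 kg.
Stage dry mass = ε × stage wet mass = 0.133 × 41,710 = 5,547.43 kg.
Burnout mass m_f = stage dry + payload = 5,547.43 + 3,290 = 8,837.43 kg.
v_e = Isp · g₀ = 434 × 9.8 = 4253.2 m/s.
From the ideal rocket equation, Δv = v_e · ln(45,000/8,837.43) = 4253.2 × ln(5.092) = 4253.2 × 1.6277 ≈ 6923 m/s.

Δv ≈ 6920 m/s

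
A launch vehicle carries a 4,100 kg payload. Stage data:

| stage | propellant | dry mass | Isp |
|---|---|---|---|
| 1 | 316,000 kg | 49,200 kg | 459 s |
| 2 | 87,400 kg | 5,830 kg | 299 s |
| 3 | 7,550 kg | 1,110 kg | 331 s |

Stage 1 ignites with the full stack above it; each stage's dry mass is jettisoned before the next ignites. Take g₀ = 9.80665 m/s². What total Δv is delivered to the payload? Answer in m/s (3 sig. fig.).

Ignition mass of stage 1 = 316,000+49,200 + 87,400+5,830 + 7,550+1,110 + 4,100 = 471,190 kg.
Stage 1: m₀ = 471,190 kg, m_f = 471,190 − 316,000 = 155,190 kg; Δv = 459×9.80665×ln(3.036) = 4501.3×1.1106 ≈ 4999 m/s.
Stage 2: m₀ = 105,990 kg, m_f = 105,990 − 87,400 = 18,590 kg; Δv = 299×9.80665×ln(5.701) = 2932.2×1.7407 ≈ 5104 m/s.
Stage 3: m₀ = 12,760 kg, m_f = 12,760 − 7,550 = 5,210 kg; Δv = 331×9.80665×ln(2.449) = 3246.0×0.8957 ≈ 2908 m/s.
Total Δv = 4999 + 5104 + 2908 = 13011 m/s.

Δv ≈ 13000 m/s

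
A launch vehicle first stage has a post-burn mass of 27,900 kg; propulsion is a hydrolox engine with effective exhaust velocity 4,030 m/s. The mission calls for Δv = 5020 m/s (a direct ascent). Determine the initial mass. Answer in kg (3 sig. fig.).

m₀/m_f = exp(Δv / v_e) = exp(5020 / 4030.0) = exp(1.2457) = 3.4752.
m₀ = m_f × 3.4752 = 27,900 × 3.4752 = 96,958.1 kg.

initial mass ≈ 97000 kg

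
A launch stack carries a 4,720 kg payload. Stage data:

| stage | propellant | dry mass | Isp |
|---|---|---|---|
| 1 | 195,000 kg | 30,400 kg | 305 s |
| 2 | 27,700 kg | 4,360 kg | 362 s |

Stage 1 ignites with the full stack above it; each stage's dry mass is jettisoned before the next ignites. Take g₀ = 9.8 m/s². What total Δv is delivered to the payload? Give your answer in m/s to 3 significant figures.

Ignition mass of stage 1 = 195,000+30,400 + 27,700+4,360 + 4,720 = 262,180 kg.
Stage 1: m₀ = 262,180 kg, m_f = 262,180 − 195,000 = 67,180 kg; Δv = 305×9.8×ln(3.903) = 2989.0×1.3617 ≈ 4070 m/s.
Stage 2: m₀ = 36,780 kg, m_f = 36,780 − 27,700 = 9,080 kg; Δv = 362×9.8×ln(4.051) = 3547.6×1.3989 ≈ 4963 m/s.
Total Δv = 4070 + 4963 = 9033 m/s.

Δv ≈ 9030 m/s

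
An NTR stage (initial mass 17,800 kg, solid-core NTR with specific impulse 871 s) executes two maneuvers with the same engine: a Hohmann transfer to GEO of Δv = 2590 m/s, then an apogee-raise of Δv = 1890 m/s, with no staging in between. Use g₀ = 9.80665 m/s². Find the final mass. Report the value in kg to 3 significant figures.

v_e = Isp · g₀ = 871 × 9.80665 = 8541.6 m/s.
After the first burn: m = 17800 × exp(−2590/8541.6) = 17800 × 0.73844 = 13,144.2 kg.
After the second burn: m = 13,144.2 × exp(−1890/8541.6) = 13,144.2 × 0.80150 = 10,535.1 kg.

final mass ≈ 10500 kg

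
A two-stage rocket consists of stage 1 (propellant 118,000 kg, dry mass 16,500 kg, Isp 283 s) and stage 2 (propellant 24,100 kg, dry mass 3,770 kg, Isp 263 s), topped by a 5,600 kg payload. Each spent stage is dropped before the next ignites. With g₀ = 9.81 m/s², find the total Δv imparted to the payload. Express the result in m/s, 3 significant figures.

Ignition mass of stage 1 = 118,000+16,500 + 24,100+3,770 + 5,600 = 167,970 kg.
Stage 1: m₀ = 167,970 kg, m_f = 167,970 − 118,000 = 49,970 kg; Δv = 283×9.81×ln(3.361) = 2776.2×1.2124 ≈ 3366 m/s.
Stage 2: m₀ = 33,470 kg, m_f = 33,470 − 24,100 = 9,370 kg; Δv = 263×9.81×ln(3.572) = 2580.0×1.2731 ≈ 3285 m/s.
Total Δv = 3366 + 3285 = 6651 m/s.

Δv ≈ 6650 m/s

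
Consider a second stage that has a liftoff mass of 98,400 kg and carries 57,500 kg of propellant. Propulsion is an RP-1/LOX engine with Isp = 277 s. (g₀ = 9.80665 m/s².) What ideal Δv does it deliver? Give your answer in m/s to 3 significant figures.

v_e = Isp · g₀ = 277 × 9.80665 = 2716.4 m/s.
m_f = m₀ − m_prop = 98,400 − 57,500 = 40,900 kg.
Δv = v_e · ln(m₀/m_f) = 2716.4 × ln(2.406) = 2716.4 × 0.8779 ≈ 2384.8 m/s.

Δv ≈ 2380 m/s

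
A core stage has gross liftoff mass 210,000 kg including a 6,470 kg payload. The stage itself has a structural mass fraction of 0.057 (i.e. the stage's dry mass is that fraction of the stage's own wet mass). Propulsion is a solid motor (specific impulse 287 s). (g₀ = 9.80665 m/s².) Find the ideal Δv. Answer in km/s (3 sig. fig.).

Δv ≈ 6.90 km/s

Stage wet mass = m₀ − payload = 210,000 − 6,470 = 203,530 kg.
Stage dry mass = ε × stage wet mass = 0.057 × 203,530 = 11,601.2 kg.
Burnout mass m_f = stage dry + payload = 11,601.2 + 6,470 = 18,071.2 kg.
v_e = Isp · g₀ = 287 × 9.80665 = 2814.5 m/s.
Δv = v_e · ln(210,000/18,071.2) = 2814.5 × ln(11.62) = 2814.5 × 2.4528 ≈ 6903 m/s.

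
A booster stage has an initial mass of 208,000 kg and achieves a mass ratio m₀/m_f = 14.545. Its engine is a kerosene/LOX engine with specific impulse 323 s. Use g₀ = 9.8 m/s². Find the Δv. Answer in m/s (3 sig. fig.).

Δv ≈ 8470 m/s

v_e = Isp · g₀ = 323 × 9.8 = 3165.4 m/s.
From the ideal rocket equation, Δv = v_e · ln(14.545) = 3165.4 × 2.6772 ≈ 8474.6 m/s.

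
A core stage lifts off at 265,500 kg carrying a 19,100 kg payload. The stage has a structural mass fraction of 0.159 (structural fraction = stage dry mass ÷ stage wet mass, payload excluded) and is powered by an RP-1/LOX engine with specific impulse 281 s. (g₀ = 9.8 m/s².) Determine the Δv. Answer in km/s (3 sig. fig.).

Δv ≈ 4.18 km/s

Stage wet mass = m₀ − payload = 265,500 − 19,100 = 246,400 kg.
Stage dry mass = ε × stage wet mass = 0.159 × 246,400 = 39,177.6 kg.
Burnout mass m_f = stage dry + payload = 39,177.6 + 19,100 = 58,277.6 kg.
v_e = Isp · g₀ = 281 × 9.8 = 2753.8 m/s.
Δv = v_e · ln(265,500/58,277.6) = 2753.8 × ln(4.556) = 2753.8 × 1.5164 ≈ 4176 m/s.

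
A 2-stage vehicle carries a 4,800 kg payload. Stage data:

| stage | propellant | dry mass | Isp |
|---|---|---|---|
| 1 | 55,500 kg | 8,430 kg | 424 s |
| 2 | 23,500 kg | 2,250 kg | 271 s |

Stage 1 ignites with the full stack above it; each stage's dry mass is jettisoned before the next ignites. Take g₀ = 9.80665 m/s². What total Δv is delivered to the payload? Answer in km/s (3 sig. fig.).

Ignition mass of stage 1 = 55,500+8,430 + 23,500+2,250 + 4,800 = 94,480 kg.
Stage 1: m₀ = 94,480 kg, m_f = 94,480 − 55,500 = 38,980 kg; Δv = 424×9.80665×ln(2.424) = 4158.0×0.8853 ≈ 3681 m/s.
Stage 2: m₀ = 30,550 kg, m_f = 30,550 − 23,500 = 7,050 kg; Δv = 271×9.80665×ln(4.333) = 2657.6×1.4663 ≈ 3897 m/s.
Total Δv = 3681 + 3897 = 7578 m/s.

Δv ≈ 7.58 km/s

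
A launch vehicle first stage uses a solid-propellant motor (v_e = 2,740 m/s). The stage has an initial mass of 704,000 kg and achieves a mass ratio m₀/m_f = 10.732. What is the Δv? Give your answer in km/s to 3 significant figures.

Δv ≈ 6.50 km/s

By the Tsiolkovsky rocket equation, Δv = v_e · ln(10.732) = 2740.0 × 2.3732 ≈ 6502.7 m/s.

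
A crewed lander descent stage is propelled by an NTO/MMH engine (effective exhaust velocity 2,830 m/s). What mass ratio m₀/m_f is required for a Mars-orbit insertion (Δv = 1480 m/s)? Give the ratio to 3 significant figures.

mass ratio ≈ 1.69

Rocket equation: m₀/m_f = exp(Δv / v_e) = exp(1480 / 2830.0) = exp(0.5230) = 1.6870.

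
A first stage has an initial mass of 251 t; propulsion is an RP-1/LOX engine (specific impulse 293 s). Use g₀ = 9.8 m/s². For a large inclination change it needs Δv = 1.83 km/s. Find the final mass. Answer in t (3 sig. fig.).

final mass ≈ 133 t

v_e = Isp · g₀ = 293 × 9.8 = 2871.4 m/s.
Rocket equation: m₀/m_f = exp(Δv / v_e) = exp(1830 / 2871.4) = exp(0.6373) = 1.8914.
m_f = m₀ / 1.8914 = 251 / 1.8914 = 132.706 t.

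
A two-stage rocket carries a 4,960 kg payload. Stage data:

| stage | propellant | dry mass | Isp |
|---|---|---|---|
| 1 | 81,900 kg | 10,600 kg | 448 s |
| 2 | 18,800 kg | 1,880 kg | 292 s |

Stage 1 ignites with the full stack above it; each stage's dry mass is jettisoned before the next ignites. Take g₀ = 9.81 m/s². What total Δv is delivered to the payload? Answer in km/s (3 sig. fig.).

Ignition mass of stage 1 = 81,900+10,600 + 18,800+1,880 + 4,960 = 118,140 kg.
Stage 1: m₀ = 118,140 kg, m_f = 118,140 − 81,900 = 36,240 kg; Δv = 448×9.81×ln(3.26) = 4394.9×1.1817 ≈ 5193 m/s.
Stage 2: m₀ = 25,640 kg, m_f = 25,640 − 18,800 = 6,840 kg; Δv = 292×9.81×ln(3.749) = 2864.5×1.3214 ≈ 3785 m/s.
Total Δv = 5193 + 3785 = 8978 m/s.

Δv ≈ 8.98 km/s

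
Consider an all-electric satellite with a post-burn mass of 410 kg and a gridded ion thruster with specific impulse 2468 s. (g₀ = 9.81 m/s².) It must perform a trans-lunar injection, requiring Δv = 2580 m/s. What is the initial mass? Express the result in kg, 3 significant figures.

v_e = Isp · g₀ = 2468 × 9.81 = 24211.1 m/s.
m₀/m_f = exp(Δv / v_e) = exp(2580 / 24211.1) = exp(0.1066) = 1.1124.
m₀ = m_f × 1.1124 = 410 × 1.1124 = 456.084 kg.

initial mass ≈ 456 kg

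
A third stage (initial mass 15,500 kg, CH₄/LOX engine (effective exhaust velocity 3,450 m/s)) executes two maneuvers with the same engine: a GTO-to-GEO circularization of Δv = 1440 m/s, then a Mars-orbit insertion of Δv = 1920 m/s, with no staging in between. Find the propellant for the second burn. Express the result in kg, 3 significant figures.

propellant for the second burn ≈ 4360 kg

After the first burn: m = 15500 × exp(−1440/3450.0) = 15500 × 0.65876 = 10,210.8 kg.
After the second burn: m = 10,210.8 × exp(−1920/3450.0) = 10,210.8 × 0.57320 = 5,852.83 kg.
Second-burn propellant = 10,210.8 − 5,852.83 = 4,357.97 kg.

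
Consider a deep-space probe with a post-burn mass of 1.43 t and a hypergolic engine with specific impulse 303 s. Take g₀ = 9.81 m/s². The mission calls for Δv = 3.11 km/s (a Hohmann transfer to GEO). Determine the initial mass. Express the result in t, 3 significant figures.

initial mass ≈ 4.07 t

v_e = Isp · g₀ = 303 × 9.81 = 2972.4 m/s.
Using Δv = v_e ln(m₀/m_f): m₀/m_f = exp(Δv / v_e) = exp(3110 / 2972.4) = exp(1.0463) = 2.8470.
m₀ = m_f × 2.8470 = 1.43 × 2.8470 = 4.07121 t.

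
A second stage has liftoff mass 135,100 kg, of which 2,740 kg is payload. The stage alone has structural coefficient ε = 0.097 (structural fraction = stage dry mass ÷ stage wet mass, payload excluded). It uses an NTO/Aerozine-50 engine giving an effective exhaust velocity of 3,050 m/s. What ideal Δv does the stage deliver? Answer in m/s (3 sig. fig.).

Stage wet mass = m₀ − payload = 135,100 − 2,740 = 132,360 kg.
Stage dry mass = ε × stage wet mass = 0.097 × 132,360 = 12,838.9 kg.
Burnout mass m_f = stage dry + payload = 12,838.9 + 2,740 = 15,578.9 kg.
Rocket equation: Δv = v_e · ln(135,100/15,578.9) = 3050.0 × ln(8.672) = 3050.0 × 2.1601 ≈ 6588 m/s.

Δv ≈ 6590 m/s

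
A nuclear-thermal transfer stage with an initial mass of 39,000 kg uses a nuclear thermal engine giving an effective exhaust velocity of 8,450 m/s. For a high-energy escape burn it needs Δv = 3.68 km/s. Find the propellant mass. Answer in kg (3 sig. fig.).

m₀/m_f = exp(Δv / v_e) = exp(3680 / 8450.0) = exp(0.4355) = 1.5457.
m_f = 39,000 / 1.5457 = 25,231.3 kg, so propellant = m₀ − m_f = 39,000 − 25,231.3 = 13,768.7 kg.

propellant mass ≈ 13800 kg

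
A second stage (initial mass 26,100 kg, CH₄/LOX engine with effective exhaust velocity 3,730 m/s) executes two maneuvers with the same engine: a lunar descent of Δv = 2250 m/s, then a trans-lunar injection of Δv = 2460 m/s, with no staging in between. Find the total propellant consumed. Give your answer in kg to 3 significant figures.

After the first burn: m = 26100 × exp(−2250/3730.0) = 26100 × 0.54705 = 14,278 kg.
After the second burn: m = 14,278 × exp(−2460/3730.0) = 14,278 × 0.51710 = 7,383.15 kg.
Total propellant = m₀ − m_final = 26100 − 7,383.15 = 18,716.85 kg.

total propellant consumed ≈ 18700 kg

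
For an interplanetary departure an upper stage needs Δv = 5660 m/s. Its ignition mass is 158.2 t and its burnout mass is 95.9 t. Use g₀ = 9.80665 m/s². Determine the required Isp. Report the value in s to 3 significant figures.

Isp ≈ 1150 s

ln(m₀/m_f) = ln(158200/95900) = ln(1.65) = 0.5006.
v_e = Δv / ln(m₀/m_f) = 5660 / 0.5006 = 11307.5 m/s.
Isp = v_e / g₀ = 11307.5 / 9.80665 = 1153.0 s.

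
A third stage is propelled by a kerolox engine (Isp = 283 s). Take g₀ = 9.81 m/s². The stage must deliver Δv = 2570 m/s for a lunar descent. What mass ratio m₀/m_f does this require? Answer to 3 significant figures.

v_e = Isp · g₀ = 283 × 9.81 = 2776.2 m/s.
Rocket equation: m₀/m_f = exp(Δv / v_e) = exp(2570 / 2776.2) = exp(0.9257) = 2.5237.

mass ratio ≈ 2.52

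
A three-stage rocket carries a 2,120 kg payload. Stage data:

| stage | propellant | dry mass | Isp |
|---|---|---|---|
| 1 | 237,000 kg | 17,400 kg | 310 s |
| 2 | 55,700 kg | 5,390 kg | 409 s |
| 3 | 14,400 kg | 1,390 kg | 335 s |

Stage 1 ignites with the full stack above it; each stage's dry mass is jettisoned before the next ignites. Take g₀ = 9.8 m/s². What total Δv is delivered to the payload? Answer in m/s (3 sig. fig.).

Δv ≈ 14000 m/s

Ignition mass of stage 1 = 237,000+17,400 + 55,700+5,390 + 14,400+1,390 + 2,120 = 333,400 kg.
Stage 1: m₀ = 333,400 kg, m_f = 333,400 − 237,000 = 96,400 kg; Δv = 310×9.8×ln(3.459) = 3038.0×1.2408 ≈ 3770 m/s.
Stage 2: m₀ = 79,000 kg, m_f = 79,000 − 55,700 = 23,300 kg; Δv = 409×9.8×ln(3.391) = 4008.2×1.2210 ≈ 4894 m/s.
Stage 3: m₀ = 17,910 kg, m_f = 17,910 − 14,400 = 3,510 kg; Δv = 335×9.8×ln(5.103) = 3283.0×1.6297 ≈ 5350 m/s.
Total Δv = 3770 + 4894 + 5350 = 14014 m/s.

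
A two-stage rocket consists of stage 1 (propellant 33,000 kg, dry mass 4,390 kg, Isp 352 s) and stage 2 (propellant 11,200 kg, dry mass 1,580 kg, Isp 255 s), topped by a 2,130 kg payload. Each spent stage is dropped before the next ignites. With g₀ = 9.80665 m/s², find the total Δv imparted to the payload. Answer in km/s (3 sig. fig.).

Δv ≈ 6.92 km/s

Ignition mass of stage 1 = 33,000+4,390 + 11,200+1,580 + 2,130 = 52,300 kg.
Stage 1: m₀ = 52,300 kg, m_f = 52,300 − 33,000 = 19,300 kg; Δv = 352×9.80665×ln(2.71) = 3451.9×0.9969 ≈ 3441 m/s.
Stage 2: m₀ = 14,910 kg, m_f = 14,910 − 11,200 = 3,710 kg; Δv = 255×9.80665×ln(4.019) = 2500.7×1.3910 ≈ 3478 m/s.
Total Δv = 3441 + 3478 = 6919 m/s.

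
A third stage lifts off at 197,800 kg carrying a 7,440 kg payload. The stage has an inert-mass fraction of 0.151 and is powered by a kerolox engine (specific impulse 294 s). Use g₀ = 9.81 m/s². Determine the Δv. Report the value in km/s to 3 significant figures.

Δv ≈ 4.90 km/s

Stage wet mass = m₀ − payload = 197,800 − 7,440 = 190,360 kg.
Stage dry mass = ε × stage wet mass = 0.151 × 190,360 = 28,744.4 kg.
Burnout mass m_f = stage dry + payload = 28,744.4 + 7,440 = 36,184.4 kg.
v_e = Isp · g₀ = 294 × 9.81 = 2884.1 m/s.
From the ideal rocket equation, Δv = v_e · ln(197,800/36,184.4) = 2884.1 × ln(5.466) = 2884.1 × 1.6986 ≈ 4899 m/s.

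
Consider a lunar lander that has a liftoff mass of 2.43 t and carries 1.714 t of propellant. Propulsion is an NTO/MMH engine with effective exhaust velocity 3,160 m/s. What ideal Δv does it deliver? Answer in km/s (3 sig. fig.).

Δv ≈ 3.86 km/s

m_f = m₀ − m_prop = 2.43 − 1.714 = 0.716 t.
Rocket equation: Δv = v_e · ln(m₀/m_f) = 3160.0 × ln(3.394) = 3160.0 × 1.2220 ≈ 3861.4 m/s.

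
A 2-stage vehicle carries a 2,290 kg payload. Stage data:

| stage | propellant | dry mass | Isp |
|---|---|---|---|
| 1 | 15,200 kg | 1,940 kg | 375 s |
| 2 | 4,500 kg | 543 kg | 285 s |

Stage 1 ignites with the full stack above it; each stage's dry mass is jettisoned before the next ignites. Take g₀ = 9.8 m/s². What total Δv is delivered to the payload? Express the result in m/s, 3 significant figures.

Δv ≈ 6220 m/s

Ignition mass of stage 1 = 15,200+1,940 + 4,500+543 + 2,290 = 24,473 kg.
Stage 1: m₀ = 24,473 kg, m_f = 24,473 − 15,200 = 9,273 kg; Δv = 375×9.8×ln(2.639) = 3675.0×0.9705 ≈ 3566 m/s.
Stage 2: m₀ = 7,333 kg, m_f = 7,333 − 4,500 = 2,833 kg; Δv = 285×9.8×ln(2.588) = 2793.0×0.9510 ≈ 2656 m/s.
Total Δv = 3566 + 2656 = 6222 m/s.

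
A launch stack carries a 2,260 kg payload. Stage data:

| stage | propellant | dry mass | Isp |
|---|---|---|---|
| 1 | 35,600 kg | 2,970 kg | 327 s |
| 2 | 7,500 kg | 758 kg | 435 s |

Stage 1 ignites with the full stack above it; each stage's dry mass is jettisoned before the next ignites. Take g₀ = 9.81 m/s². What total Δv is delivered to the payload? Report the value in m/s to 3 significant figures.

Δv ≈ 9470 m/s

Ignition mass of stage 1 = 35,600+2,970 + 7,500+758 + 2,260 = 49,088 kg.
Stage 1: m₀ = 49,088 kg, m_f = 49,088 − 35,600 = 13,488 kg; Δv = 327×9.81×ln(3.639) = 3207.9×1.2918 ≈ 4144 m/s.
Stage 2: m₀ = 10,518 kg, m_f = 10,518 − 7,500 = 3,018 kg; Δv = 435×9.81×ln(3.485) = 4267.4×1.2485 ≈ 5328 m/s.
Total Δv = 4144 + 5328 = 9472 m/s.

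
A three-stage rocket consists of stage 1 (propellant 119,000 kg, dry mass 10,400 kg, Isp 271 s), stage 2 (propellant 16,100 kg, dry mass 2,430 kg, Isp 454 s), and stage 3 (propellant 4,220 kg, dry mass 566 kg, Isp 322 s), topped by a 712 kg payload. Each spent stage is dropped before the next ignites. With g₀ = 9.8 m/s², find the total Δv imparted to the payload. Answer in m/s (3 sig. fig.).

Δv ≈ 13500 m/s

Ignition mass of stage 1 = 119,000+10,400 + 16,100+2,430 + 4,220+566 + 712 = 153,428 kg.
Stage 1: m₀ = 153,428 kg, m_f = 153,428 − 119,000 = 34,428 kg; Δv = 271×9.8×ln(4.456) = 2655.8×1.4944 ≈ 3969 m/s.
Stage 2: m₀ = 24,028 kg, m_f = 24,028 − 16,100 = 7,928 kg; Δv = 454×9.8×ln(3.031) = 4449.2×1.1088 ≈ 4933 m/s.
Stage 3: m₀ = 5,498 kg, m_f = 5,498 − 4,220 = 1,278 kg; Δv = 322×9.8×ln(4.302) = 3155.6×1.4591 ≈ 4604 m/s.
Total Δv = 3969 + 4933 + 4604 = 13506 m/s.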